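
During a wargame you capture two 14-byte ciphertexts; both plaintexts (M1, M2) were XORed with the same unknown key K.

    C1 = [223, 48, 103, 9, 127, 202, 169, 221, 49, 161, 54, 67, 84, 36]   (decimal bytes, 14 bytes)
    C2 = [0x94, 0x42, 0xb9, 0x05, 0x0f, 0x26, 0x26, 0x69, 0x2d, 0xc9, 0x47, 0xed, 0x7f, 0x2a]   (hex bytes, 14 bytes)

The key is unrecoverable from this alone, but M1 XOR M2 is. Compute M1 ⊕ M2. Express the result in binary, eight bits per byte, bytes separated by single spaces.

C1 ⊕ C2 = (M1 ⊕ K) ⊕ (M2 ⊕ K) = M1 ⊕ M2 — the shared key cancels under XOR.
df XOR 94 = 4b
30 XOR 42 = 72
67 XOR b9 = de
09 XOR 05 = 0c
7f XOR 0f = 70
ca XOR 26 = ec
a9 XOR 26 = 8f
dd XOR 69 = b4
31 XOR 2d = 1c
a1 XOR c9 = 68
36 XOR 47 = 71
43 XOR ed = ae
54 XOR 7f = 2b
24 XOR 2a = 0e

01001011 01110010 11011110 00001100 01110000 11101100 10001111 10110100 00011100 01101000 01110001 10101110 00101011 00001110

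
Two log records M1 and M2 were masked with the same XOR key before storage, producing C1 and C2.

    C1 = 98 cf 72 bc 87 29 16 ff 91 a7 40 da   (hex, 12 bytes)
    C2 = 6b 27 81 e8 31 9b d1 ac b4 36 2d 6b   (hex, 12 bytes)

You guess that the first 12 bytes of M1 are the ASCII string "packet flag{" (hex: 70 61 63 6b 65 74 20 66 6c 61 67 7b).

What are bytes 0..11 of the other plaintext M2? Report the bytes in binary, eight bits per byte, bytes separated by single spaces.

First, C1 ⊕ C2 = (M1 ⊕ K) ⊕ (M2 ⊕ K) = M1 ⊕ M2, so the key drops out. Then M2 = (M1 ⊕ M2) ⊕ M1 over the first 12 bytes.
byte 0: (98 ⊕ 6b) ⊕ 70 = f3 ⊕ 70 = 83
byte 1: (cf ⊕ 27) ⊕ 61 = e8 ⊕ 61 = 89
byte 2: (72 ⊕ 81) ⊕ 63 = f3 ⊕ 63 = 90
byte 3: (bc ⊕ e8) ⊕ 6b = 54 ⊕ 6b = 3f
byte 4: (87 ⊕ 31) ⊕ 65 = b6 ⊕ 65 = d3
byte 5: (29 ⊕ 9b) ⊕ 74 = b2 ⊕ 74 = c6
byte 6: (16 ⊕ d1) ⊕ 20 = c7 ⊕ 20 = e7
byte 7: (ff ⊕ ac) ⊕ 66 = 53 ⊕ 66 = 35
byte 8: (91 ⊕ b4) ⊕ 6c = 25 ⊕ 6c = 49
byte 9: (a7 ⊕ 36) ⊕ 61 = 91 ⊕ 61 = f0
byte 10: (40 ⊕ 2d) ⊕ 67 = 6d ⊕ 67 = 0a
byte 11: (da ⊕ 6b) ⊕ 7b = b1 ⊕ 7b = ca

10000011 10001001 10010000 00111111 11010011 11000110 11100111 00110101 01001001 11110000 00001010 11001010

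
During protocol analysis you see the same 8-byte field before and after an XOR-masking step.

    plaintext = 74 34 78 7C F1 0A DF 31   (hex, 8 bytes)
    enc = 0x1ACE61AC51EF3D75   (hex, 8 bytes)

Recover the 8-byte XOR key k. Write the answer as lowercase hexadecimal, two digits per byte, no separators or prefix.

6efa19d0a0e5e244

Since enc = plaintext ⊕ k, XORing both sides with plaintext gives k = plaintext ⊕ enc.
01110100 ⊕ 00011010 = 01101110
00110100 ⊕ 11001110 = 11111010
01111000 ⊕ 01100001 = 00011001
01111100 ⊕ 10101100 = 11010000
11110001 ⊕ 01010001 = 10100000
00001010 ⊕ 11101111 = 11100101
11011111 ⊕ 00111101 = 11100010
00110001 ⊕ 01110101 = 01000100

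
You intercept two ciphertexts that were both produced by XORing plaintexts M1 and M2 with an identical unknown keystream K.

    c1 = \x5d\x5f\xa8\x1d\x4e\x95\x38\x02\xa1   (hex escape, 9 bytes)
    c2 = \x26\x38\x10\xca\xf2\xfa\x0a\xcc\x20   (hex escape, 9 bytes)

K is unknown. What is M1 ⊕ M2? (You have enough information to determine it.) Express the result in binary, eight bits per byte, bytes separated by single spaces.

01111011 01100111 10111000 11010111 10111100 01101111 00110010 11001110 10000001

c1 ⊕ c2 = (M1 ⊕ K) ⊕ (M2 ⊕ K) = M1 ⊕ M2 — the shared key cancels under XOR.
byte 0: 5d XOR 26 = 7b
byte 1: 5f XOR 38 = 67
byte 2: a8 XOR 10 = b8
byte 3: 1d XOR ca = d7
byte 4: 4e XOR f2 = bc
byte 5: 95 XOR fa = 6f
byte 6: 38 XOR 0a = 32
byte 7: 02 XOR cc = ce
byte 8: a1 XOR 20 = 81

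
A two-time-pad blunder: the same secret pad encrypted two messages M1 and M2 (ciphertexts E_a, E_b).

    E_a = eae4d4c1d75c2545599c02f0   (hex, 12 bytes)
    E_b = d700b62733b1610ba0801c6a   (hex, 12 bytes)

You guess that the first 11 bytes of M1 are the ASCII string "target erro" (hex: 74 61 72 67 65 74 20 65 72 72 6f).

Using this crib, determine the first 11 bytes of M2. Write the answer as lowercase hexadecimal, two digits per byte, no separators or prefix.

498510818199642b8b6e71

First, E_a ⊕ E_b = (M1 ⊕ K) ⊕ (M2 ⊕ K) = M1 ⊕ M2, so the key drops out. Then M2 = (M1 ⊕ M2) ⊕ M1 over the first 11 bytes.
byte 0: (ea ⊕ d7) ⊕ 74 = 3d ⊕ 74 = 49
byte 1: (e4 ⊕ 00) ⊕ 61 = e4 ⊕ 61 = 85
byte 2: (d4 ⊕ b6) ⊕ 72 = 62 ⊕ 72 = 10
byte 3: (c1 ⊕ 27) ⊕ 67 = e6 ⊕ 67 = 81
byte 4: (d7 ⊕ 33) ⊕ 65 = e4 ⊕ 65 = 81
byte 5: (5c ⊕ b1) ⊕ 74 = ed ⊕ 74 = 99
byte 6: (25 ⊕ 61) ⊕ 20 = 44 ⊕ 20 = 64
byte 7: (45 ⊕ 0b) ⊕ 65 = 4e ⊕ 65 = 2b
byte 8: (59 ⊕ a0) ⊕ 72 = f9 ⊕ 72 = 8b
byte 9: (9c ⊕ 80) ⊕ 72 = 1c ⊕ 72 = 6e
byte 10: (02 ⊕ 1c) ⊕ 6f = 1e ⊕ 6f = 71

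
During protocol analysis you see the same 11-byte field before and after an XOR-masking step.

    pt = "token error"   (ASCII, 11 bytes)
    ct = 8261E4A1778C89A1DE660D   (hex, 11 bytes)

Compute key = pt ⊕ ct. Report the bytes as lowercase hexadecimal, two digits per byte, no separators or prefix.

Since ct = pt ⊕ key, XORing both sides with pt gives key = pt ⊕ ct.
01110100 xor 10000010 = 11110110
01101111 xor 01100001 = 00001110
01101011 xor 11100100 = 10001111
01100101 xor 10100001 = 11000100
01101110 xor 01110111 = 00011001
00100000 xor 10001100 = 10101100
01100101 xor 10001001 = 11101100
01110010 xor 10100001 = 11010011
01110010 xor 11011110 = 10101100
01101111 xor 01100110 = 00001001
01110010 xor 00001101 = 01111111

f60e8fc419acecd3ac097f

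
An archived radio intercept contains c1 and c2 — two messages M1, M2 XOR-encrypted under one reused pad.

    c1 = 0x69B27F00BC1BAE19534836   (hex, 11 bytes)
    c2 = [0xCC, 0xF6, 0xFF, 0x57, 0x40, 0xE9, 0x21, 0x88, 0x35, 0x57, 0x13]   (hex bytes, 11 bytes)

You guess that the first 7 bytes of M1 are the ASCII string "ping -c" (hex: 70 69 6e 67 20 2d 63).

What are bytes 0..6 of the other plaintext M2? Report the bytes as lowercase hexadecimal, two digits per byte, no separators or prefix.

First, c1 ⊕ c2 = (M1 ⊕ K) ⊕ (M2 ⊕ K) = M1 ⊕ M2, so the key drops out. Then M2 = (M1 ⊕ M2) ⊕ M1 over the first 7 bytes.
byte 0: (69 ⊕ cc) ⊕ 70 = a5 ⊕ 70 = d5
byte 1: (b2 ⊕ f6) ⊕ 69 = 44 ⊕ 69 = 2d
byte 2: (7f ⊕ ff) ⊕ 6e = 80 ⊕ 6e = ee
byte 3: (00 ⊕ 57) ⊕ 67 = 57 ⊕ 67 = 30
byte 4: (bc ⊕ 40) ⊕ 20 = fc ⊕ 20 = dc
byte 5: (1b ⊕ e9) ⊕ 2d = f2 ⊕ 2d = df
byte 6: (ae ⊕ 21) ⊕ 63 = 8f ⊕ 63 = ec

d52dee30dcdfec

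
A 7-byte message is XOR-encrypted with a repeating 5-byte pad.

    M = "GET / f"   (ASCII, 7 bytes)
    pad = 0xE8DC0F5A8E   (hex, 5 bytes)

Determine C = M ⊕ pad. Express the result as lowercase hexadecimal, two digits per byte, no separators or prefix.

af995b7aa1c8ba

The 5-byte key repeats, so the effective keystream is e8 dc 0f 5a 8e e8 dc.
byte 0: 47 ⊕ e8 = af
byte 1: 45 ⊕ dc = 99
byte 2: 54 ⊕ 0f = 5b
byte 3: 20 ⊕ 5a = 7a
byte 4: 2f ⊕ 8e = a1
byte 5: 20 ⊕ e8 = c8
byte 6: 66 ⊕ dc = ba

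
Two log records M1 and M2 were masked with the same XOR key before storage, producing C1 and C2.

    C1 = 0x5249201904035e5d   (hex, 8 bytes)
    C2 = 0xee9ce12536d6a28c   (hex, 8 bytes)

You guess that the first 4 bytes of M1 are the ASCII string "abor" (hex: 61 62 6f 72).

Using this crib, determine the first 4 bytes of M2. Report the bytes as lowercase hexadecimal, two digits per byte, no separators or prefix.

ddb7ae4e

First, C1 ⊕ C2 = (M1 ⊕ K) ⊕ (M2 ⊕ K) = M1 ⊕ M2, so the key drops out. Then M2 = (M1 ⊕ M2) ⊕ M1 over the first 4 bytes.
byte 0: (52 XOR ee) XOR 61 = bc XOR 61 = dd
byte 1: (49 XOR 9c) XOR 62 = d5 XOR 62 = b7
byte 2: (20 XOR e1) XOR 6f = c1 XOR 6f = ae
byte 3: (19 XOR 25) XOR 72 = 3c XOR 72 = 4e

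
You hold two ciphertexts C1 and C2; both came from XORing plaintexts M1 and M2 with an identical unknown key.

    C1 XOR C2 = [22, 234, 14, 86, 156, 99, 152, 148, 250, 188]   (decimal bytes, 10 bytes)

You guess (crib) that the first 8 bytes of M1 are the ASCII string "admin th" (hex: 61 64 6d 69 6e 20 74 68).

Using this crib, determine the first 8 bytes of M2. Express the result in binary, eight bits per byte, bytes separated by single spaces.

Since C1 ⊕ C2 = M1 ⊕ M2, XORing with the guessed M1 bytes yields the corresponding M2 bytes: M2 = (C1 ⊕ C2) ⊕ M1.
00010110 ^ 01100001 = 01110111
11101010 ^ 01100100 = 10001110
00001110 ^ 01101101 = 01100011
01010110 ^ 01101001 = 00111111
10011100 ^ 01101110 = 11110010
01100011 ^ 00100000 = 01000011
10011000 ^ 01110100 = 11101100
10010100 ^ 01101000 = 11111100

01110111 10001110 01100011 00111111 11110010 01000011 11101100 11111100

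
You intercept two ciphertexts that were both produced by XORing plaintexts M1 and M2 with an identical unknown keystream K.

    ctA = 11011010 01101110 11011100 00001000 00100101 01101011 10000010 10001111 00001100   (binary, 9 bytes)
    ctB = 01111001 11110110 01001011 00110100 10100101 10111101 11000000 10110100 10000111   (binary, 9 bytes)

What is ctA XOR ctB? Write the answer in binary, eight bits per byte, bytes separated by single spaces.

10100011 10011000 10010111 00111100 10000000 11010110 01000010 00111011 10001011

ctA ⊕ ctB = (M1 ⊕ K) ⊕ (M2 ⊕ K) = M1 ⊕ M2 — the shared key cancels under XOR.
da ⊕ 79 = a3
6e ⊕ f6 = 98
dc ⊕ 4b = 97
08 ⊕ 34 = 3c
25 ⊕ a5 = 80
6b ⊕ bd = d6
82 ⊕ c0 = 42
8f ⊕ b4 = 3b
0c ⊕ 87 = 8b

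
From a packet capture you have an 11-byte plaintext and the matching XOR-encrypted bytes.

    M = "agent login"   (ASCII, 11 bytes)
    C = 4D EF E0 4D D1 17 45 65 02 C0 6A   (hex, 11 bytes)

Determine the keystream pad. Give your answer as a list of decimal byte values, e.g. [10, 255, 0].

Since C = M ⊕ pad, XORing both sides with M gives pad = M ⊕ C.
61 ^ 4d = 2c
67 ^ ef = 88
65 ^ e0 = 85
6e ^ 4d = 23
74 ^ d1 = a5
20 ^ 17 = 37
6c ^ 45 = 29
6f ^ 65 = 0a
67 ^ 02 = 65
69 ^ c0 = a9
6e ^ 6a = 04

[44, 136, 133, 35, 165, 55, 41, 10, 101, 169, 4]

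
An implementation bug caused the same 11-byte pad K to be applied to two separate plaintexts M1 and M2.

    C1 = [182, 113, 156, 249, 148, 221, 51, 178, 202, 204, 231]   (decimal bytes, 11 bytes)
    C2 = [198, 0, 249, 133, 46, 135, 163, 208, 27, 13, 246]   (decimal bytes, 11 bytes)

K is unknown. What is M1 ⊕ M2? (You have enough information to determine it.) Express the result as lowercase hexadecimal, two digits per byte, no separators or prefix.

7071657cba5a9062d1c111

C1 ⊕ C2 = (M1 ⊕ K) ⊕ (M2 ⊕ K) = M1 ⊕ M2 — the shared key cancels under XOR.
b6 ^ c6 = 70
71 ^ 00 = 71
9c ^ f9 = 65
f9 ^ 85 = 7c
94 ^ 2e = ba
dd ^ 87 = 5a
33 ^ a3 = 90
b2 ^ d0 = 62
ca ^ 1b = d1
cc ^ 0d = c1
e7 ^ f6 = 11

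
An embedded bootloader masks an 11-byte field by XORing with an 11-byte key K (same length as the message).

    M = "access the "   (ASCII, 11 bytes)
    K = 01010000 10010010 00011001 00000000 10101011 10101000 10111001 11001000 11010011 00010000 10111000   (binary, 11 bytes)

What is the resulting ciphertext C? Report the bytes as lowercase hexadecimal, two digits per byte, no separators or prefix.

31f17a65d8db99bcbb7598

XOR is its own inverse, so applying the key byte-wise gives the result directly.
61 ⊕ 50 = 31
63 ⊕ 92 = f1
63 ⊕ 19 = 7a
65 ⊕ 00 = 65
73 ⊕ ab = d8
73 ⊕ a8 = db
20 ⊕ b9 = 99
74 ⊕ c8 = bc
68 ⊕ d3 = bb
65 ⊕ 10 = 75
20 ⊕ b8 = 98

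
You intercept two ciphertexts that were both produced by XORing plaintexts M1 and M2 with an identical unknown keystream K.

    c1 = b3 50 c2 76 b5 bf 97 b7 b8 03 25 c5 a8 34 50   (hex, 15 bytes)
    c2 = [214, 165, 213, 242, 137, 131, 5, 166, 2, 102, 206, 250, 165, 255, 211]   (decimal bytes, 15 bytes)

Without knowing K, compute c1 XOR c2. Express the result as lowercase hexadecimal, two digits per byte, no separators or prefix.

c1 ⊕ c2 = (M1 ⊕ K) ⊕ (M2 ⊕ K) = M1 ⊕ M2 — the shared key cancels under XOR.
byte 0: b3 xor d6 = 65
byte 1: 50 xor a5 = f5
byte 2: c2 xor d5 = 17
byte 3: 76 xor f2 = 84
byte 4: b5 xor 89 = 3c
byte 5: bf xor 83 = 3c
byte 6: 97 xor 05 = 92
byte 7: b7 xor a6 = 11
byte 8: b8 xor 02 = ba
byte 9: 03 xor 66 = 65
byte 10: 25 xor ce = eb
byte 11: c5 xor fa = 3f
byte 12: a8 xor a5 = 0d
byte 13: 34 xor ff = cb
byte 14: 50 xor d3 = 83

65f517843c3c9211ba65eb3f0dcb83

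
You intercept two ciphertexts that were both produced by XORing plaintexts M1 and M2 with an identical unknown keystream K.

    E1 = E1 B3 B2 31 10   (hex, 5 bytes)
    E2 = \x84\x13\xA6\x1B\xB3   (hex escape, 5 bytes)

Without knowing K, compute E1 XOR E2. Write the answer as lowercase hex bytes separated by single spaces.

65 a0 14 2a a3

E1 ⊕ E2 = (M1 ⊕ K) ⊕ (M2 ⊕ K) = M1 ⊕ M2 — the shared key cancels under XOR.
byte 0: e1 XOR 84 = 65
byte 1: b3 XOR 13 = a0
byte 2: b2 XOR a6 = 14
byte 3: 31 XOR 1b = 2a
byte 4: 10 XOR b3 = a3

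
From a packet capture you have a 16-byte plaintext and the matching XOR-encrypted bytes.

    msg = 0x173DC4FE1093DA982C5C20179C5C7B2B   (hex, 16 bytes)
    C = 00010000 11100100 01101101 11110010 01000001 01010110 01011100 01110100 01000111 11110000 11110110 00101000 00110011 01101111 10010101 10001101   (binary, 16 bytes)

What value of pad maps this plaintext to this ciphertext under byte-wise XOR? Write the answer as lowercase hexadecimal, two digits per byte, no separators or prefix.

07d9a90c51c586ec6bacd63faf33eea6

Since C = msg ⊕ pad, XORing both sides with msg gives pad = msg ⊕ C.
17 XOR 10 = 07
3d XOR e4 = d9
c4 XOR 6d = a9
fe XOR f2 = 0c
10 XOR 41 = 51
93 XOR 56 = c5
da XOR 5c = 86
98 XOR 74 = ec
2c XOR 47 = 6b
5c XOR f0 = ac
20 XOR f6 = d6
17 XOR 28 = 3f
9c XOR 33 = af
5c XOR 6f = 33
7b XOR 95 = ee
2b XOR 8d = a6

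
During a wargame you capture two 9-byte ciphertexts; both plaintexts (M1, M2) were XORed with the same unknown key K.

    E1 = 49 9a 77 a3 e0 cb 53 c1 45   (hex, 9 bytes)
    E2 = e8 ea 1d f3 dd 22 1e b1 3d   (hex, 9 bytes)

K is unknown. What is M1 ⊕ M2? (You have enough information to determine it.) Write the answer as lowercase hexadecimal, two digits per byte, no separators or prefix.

a1706a503de94d7078

E1 ⊕ E2 = (M1 ⊕ K) ⊕ (M2 ⊕ K) = M1 ⊕ M2 — the shared key cancels under XOR.
49 XOR e8 = a1
9a XOR ea = 70
77 XOR 1d = 6a
a3 XOR f3 = 50
e0 XOR dd = 3d
cb XOR 22 = e9
53 XOR 1e = 4d
c1 XOR b1 = 70
45 XOR 3d = 78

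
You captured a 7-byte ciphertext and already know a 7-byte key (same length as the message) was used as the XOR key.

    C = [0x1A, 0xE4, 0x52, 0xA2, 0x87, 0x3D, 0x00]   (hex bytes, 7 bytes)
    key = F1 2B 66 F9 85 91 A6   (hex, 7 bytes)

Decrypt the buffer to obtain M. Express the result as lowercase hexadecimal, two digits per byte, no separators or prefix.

1a ⊕ f1 = eb
e4 ⊕ 2b = cf
52 ⊕ 66 = 34
a2 ⊕ f9 = 5b
87 ⊕ 85 = 02
3d ⊕ 91 = ac
00 ⊕ a6 = a6

ebcf345b02aca6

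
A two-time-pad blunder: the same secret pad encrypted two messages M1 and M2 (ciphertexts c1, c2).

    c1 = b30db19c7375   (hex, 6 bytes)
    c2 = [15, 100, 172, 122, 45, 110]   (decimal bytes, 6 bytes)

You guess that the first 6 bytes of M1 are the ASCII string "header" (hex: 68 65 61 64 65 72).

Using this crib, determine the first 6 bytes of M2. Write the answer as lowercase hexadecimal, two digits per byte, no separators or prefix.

d40c7c823b69

First, c1 ⊕ c2 = (M1 ⊕ K) ⊕ (M2 ⊕ K) = M1 ⊕ M2, so the key drops out. Then M2 = (M1 ⊕ M2) ⊕ M1 over the first 6 bytes.
byte 0: (b3 ^ 0f) ^ 68 = bc ^ 68 = d4
byte 1: (0d ^ 64) ^ 65 = 69 ^ 65 = 0c
byte 2: (b1 ^ ac) ^ 61 = 1d ^ 61 = 7c
byte 3: (9c ^ 7a) ^ 64 = e6 ^ 64 = 82
byte 4: (73 ^ 2d) ^ 65 = 5e ^ 65 = 3b
byte 5: (75 ^ 6e) ^ 72 = 1b ^ 72 = 69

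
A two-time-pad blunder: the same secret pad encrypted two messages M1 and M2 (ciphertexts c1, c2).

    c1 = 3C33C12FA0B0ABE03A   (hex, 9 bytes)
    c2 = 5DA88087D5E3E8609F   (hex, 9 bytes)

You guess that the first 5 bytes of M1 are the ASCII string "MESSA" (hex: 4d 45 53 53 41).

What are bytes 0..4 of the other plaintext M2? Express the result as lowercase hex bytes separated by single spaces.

2c de 12 fb 34

First, c1 ⊕ c2 = (M1 ⊕ K) ⊕ (M2 ⊕ K) = M1 ⊕ M2, so the key drops out. Then M2 = (M1 ⊕ M2) ⊕ M1 over the first 5 bytes.
byte 0: (3c ⊕ 5d) ⊕ 4d = 61 ⊕ 4d = 2c
byte 1: (33 ⊕ a8) ⊕ 45 = 9b ⊕ 45 = de
byte 2: (c1 ⊕ 80) ⊕ 53 = 41 ⊕ 53 = 12
byte 3: (2f ⊕ 87) ⊕ 53 = a8 ⊕ 53 = fb
byte 4: (a0 ⊕ d5) ⊕ 41 = 75 ⊕ 41 = 34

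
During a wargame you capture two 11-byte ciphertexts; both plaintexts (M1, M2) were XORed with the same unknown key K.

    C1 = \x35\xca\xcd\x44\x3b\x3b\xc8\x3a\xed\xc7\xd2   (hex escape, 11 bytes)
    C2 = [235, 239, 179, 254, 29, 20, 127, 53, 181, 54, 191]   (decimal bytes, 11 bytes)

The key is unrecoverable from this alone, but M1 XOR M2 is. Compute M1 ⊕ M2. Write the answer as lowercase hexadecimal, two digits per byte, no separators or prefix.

C1 ⊕ C2 = (M1 ⊕ K) ⊕ (M2 ⊕ K) = M1 ⊕ M2 — the shared key cancels under XOR.
byte 0: 00110101 xor 11101011 = 11011110
byte 1: 11001010 xor 11101111 = 00100101
byte 2: 11001101 xor 10110011 = 01111110
byte 3: 01000100 xor 11111110 = 10111010
byte 4: 00111011 xor 00011101 = 00100110
byte 5: 00111011 xor 00010100 = 00101111
byte 6: 11001000 xor 01111111 = 10110111
byte 7: 00111010 xor 00110101 = 00001111
byte 8: 11101101 xor 10110101 = 01011000
byte 9: 11000111 xor 00110110 = 11110001
byte 10: 11010010 xor 10111111 = 01101101

de257eba262fb70f58f16d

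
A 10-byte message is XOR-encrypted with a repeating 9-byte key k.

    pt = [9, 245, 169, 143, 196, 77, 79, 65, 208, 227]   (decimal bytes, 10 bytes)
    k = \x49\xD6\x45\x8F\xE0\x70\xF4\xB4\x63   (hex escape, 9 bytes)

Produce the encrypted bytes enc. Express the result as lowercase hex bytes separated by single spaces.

40 23 ec 00 24 3d bb f5 b3 aa

The 9-byte key repeats, so the effective keystream is 49 d6 45 8f e0 70 f4 b4 63 49.
byte 0: 09 xor 49 = 40
byte 1: f5 xor d6 = 23
byte 2: a9 xor 45 = ec
byte 3: 8f xor 8f = 00
byte 4: c4 xor e0 = 24
byte 5: 4d xor 70 = 3d
byte 6: 4f xor f4 = bb
byte 7: 41 xor b4 = f5
byte 8: d0 xor 63 = b3
byte 9: e3 xor 49 = aa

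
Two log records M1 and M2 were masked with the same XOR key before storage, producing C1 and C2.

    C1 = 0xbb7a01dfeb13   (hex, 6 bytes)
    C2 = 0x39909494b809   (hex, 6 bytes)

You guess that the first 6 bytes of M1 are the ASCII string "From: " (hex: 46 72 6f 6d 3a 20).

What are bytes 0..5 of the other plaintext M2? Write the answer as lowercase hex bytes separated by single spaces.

c4 98 fa 26 69 3a

First, C1 ⊕ C2 = (M1 ⊕ K) ⊕ (M2 ⊕ K) = M1 ⊕ M2, so the key drops out. Then M2 = (M1 ⊕ M2) ⊕ M1 over the first 6 bytes.
byte 0: (bb xor 39) xor 46 = 82 xor 46 = c4
byte 1: (7a xor 90) xor 72 = ea xor 72 = 98
byte 2: (01 xor 94) xor 6f = 95 xor 6f = fa
byte 3: (df xor 94) xor 6d = 4b xor 6d = 26
byte 4: (eb xor b8) xor 3a = 53 xor 3a = 69
byte 5: (13 xor 09) xor 20 = 1a xor 20 = 3a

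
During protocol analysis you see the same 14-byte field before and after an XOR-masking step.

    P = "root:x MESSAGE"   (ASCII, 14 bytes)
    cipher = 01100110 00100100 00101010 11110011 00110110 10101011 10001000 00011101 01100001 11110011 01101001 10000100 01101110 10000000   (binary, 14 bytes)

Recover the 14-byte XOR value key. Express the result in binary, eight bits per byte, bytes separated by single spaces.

00010100 01001011 01000101 10000111 00001100 11010011 10101000 01010000 00100100 10100000 00111010 11000101 00101001 11000101

Since cipher = P ⊕ key, XORing both sides with P gives key = P ⊕ cipher.
72 XOR 66 = 14
6f XOR 24 = 4b
6f XOR 2a = 45
74 XOR f3 = 87
3a XOR 36 = 0c
78 XOR ab = d3
20 XOR 88 = a8
4d XOR 1d = 50
45 XOR 61 = 24
53 XOR f3 = a0
53 XOR 69 = 3a
41 XOR 84 = c5
47 XOR 6e = 29
45 XOR 80 = c5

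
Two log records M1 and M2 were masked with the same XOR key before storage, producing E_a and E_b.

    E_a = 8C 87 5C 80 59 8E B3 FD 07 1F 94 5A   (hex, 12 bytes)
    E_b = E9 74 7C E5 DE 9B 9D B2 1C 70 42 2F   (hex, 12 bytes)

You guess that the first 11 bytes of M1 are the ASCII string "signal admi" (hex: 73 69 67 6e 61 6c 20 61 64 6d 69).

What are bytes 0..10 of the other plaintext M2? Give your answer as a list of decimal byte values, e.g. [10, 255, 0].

First, E_a ⊕ E_b = (M1 ⊕ K) ⊕ (M2 ⊕ K) = M1 ⊕ M2, so the key drops out. Then M2 = (M1 ⊕ M2) ⊕ M1 over the first 11 bytes.
byte 0: (8c ⊕ e9) ⊕ 73 = 65 ⊕ 73 = 16
byte 1: (87 ⊕ 74) ⊕ 69 = f3 ⊕ 69 = 9a
byte 2: (5c ⊕ 7c) ⊕ 67 = 20 ⊕ 67 = 47
byte 3: (80 ⊕ e5) ⊕ 6e = 65 ⊕ 6e = 0b
byte 4: (59 ⊕ de) ⊕ 61 = 87 ⊕ 61 = e6
byte 5: (8e ⊕ 9b) ⊕ 6c = 15 ⊕ 6c = 79
byte 6: (b3 ⊕ 9d) ⊕ 20 = 2e ⊕ 20 = 0e
byte 7: (fd ⊕ b2) ⊕ 61 = 4f ⊕ 61 = 2e
byte 8: (07 ⊕ 1c) ⊕ 64 = 1b ⊕ 64 = 7f
byte 9: (1f ⊕ 70) ⊕ 6d = 6f ⊕ 6d = 02
byte 10: (94 ⊕ 42) ⊕ 69 = d6 ⊕ 69 = bf

[22, 154, 71, 11, 230, 121, 14, 46, 127, 2, 191]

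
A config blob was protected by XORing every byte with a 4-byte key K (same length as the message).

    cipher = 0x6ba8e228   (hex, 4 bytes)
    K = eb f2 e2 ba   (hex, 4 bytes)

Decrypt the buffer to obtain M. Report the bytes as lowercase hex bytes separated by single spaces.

byte 0: 6b ⊕ eb = 80
byte 1: a8 ⊕ f2 = 5a
byte 2: e2 ⊕ e2 = 00
byte 3: 28 ⊕ ba = 92

80 5a 00 92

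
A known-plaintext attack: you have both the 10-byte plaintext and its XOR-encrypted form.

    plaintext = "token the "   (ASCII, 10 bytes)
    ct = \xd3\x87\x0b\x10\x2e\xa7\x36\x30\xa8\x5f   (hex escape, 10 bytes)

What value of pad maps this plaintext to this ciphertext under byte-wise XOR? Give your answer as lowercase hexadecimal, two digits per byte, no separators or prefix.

Since ct = plaintext ⊕ pad, XORing both sides with plaintext gives pad = plaintext ⊕ ct.
byte 0: 74 ⊕ d3 = a7
byte 1: 6f ⊕ 87 = e8
byte 2: 6b ⊕ 0b = 60
byte 3: 65 ⊕ 10 = 75
byte 4: 6e ⊕ 2e = 40
byte 5: 20 ⊕ a7 = 87
byte 6: 74 ⊕ 36 = 42
byte 7: 68 ⊕ 30 = 58
byte 8: 65 ⊕ a8 = cd
byte 9: 20 ⊕ 5f = 7f

a7e8607540874258cd7f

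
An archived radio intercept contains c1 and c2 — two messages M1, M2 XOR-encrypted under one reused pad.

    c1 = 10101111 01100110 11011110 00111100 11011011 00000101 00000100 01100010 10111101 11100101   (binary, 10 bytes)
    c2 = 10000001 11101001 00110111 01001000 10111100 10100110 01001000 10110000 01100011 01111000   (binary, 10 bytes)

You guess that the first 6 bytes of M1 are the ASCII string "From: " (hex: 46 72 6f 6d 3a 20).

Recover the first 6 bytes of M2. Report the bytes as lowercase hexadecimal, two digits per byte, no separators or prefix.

68fd86195d83

First, c1 ⊕ c2 = (M1 ⊕ K) ⊕ (M2 ⊕ K) = M1 ⊕ M2, so the key drops out. Then M2 = (M1 ⊕ M2) ⊕ M1 over the first 6 bytes.
byte 0: (af XOR 81) XOR 46 = 2e XOR 46 = 68
byte 1: (66 XOR e9) XOR 72 = 8f XOR 72 = fd
byte 2: (de XOR 37) XOR 6f = e9 XOR 6f = 86
byte 3: (3c XOR 48) XOR 6d = 74 XOR 6d = 19
byte 4: (db XOR bc) XOR 3a = 67 XOR 3a = 5d
byte 5: (05 XOR a6) XOR 20 = a3 XOR 20 = 83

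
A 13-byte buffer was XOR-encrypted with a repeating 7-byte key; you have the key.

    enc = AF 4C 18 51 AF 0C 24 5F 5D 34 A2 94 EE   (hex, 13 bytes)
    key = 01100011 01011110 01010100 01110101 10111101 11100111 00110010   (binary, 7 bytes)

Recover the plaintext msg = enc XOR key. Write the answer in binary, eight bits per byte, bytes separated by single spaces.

The 7-byte key repeats, so the effective keystream is 63 5e 54 75 bd e7 32 63 5e 54 75 bd e7.
byte 0: 10101111 ⊕ 01100011 = 11001100
byte 1: 01001100 ⊕ 01011110 = 00010010
byte 2: 00011000 ⊕ 01010100 = 01001100
byte 3: 01010001 ⊕ 01110101 = 00100100
byte 4: 10101111 ⊕ 10111101 = 00010010
byte 5: 00001100 ⊕ 11100111 = 11101011
byte 6: 00100100 ⊕ 00110010 = 00010110
byte 7: 01011111 ⊕ 01100011 = 00111100
byte 8: 01011101 ⊕ 01011110 = 00000011
byte 9: 00110100 ⊕ 01010100 = 01100000
byte 10: 10100010 ⊕ 01110101 = 11010111
byte 11: 10010100 ⊕ 10111101 = 00101001
byte 12: 11101110 ⊕ 11100111 = 00001001

11001100 00010010 01001100 00100100 00010010 11101011 00010110 00111100 00000011 01100000 11010111 00101001 00001001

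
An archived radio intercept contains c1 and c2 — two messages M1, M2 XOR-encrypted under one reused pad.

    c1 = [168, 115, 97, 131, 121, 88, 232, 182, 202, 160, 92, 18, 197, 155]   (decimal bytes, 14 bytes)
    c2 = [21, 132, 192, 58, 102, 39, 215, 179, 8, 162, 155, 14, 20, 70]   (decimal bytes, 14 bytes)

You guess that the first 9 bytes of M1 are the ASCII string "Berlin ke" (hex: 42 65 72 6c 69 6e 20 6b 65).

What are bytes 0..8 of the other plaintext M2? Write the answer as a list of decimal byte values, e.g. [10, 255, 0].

First, c1 ⊕ c2 = (M1 ⊕ K) ⊕ (M2 ⊕ K) = M1 ⊕ M2, so the key drops out. Then M2 = (M1 ⊕ M2) ⊕ M1 over the first 9 bytes.
byte 0: (a8 ^ 15) ^ 42 = bd ^ 42 = ff
byte 1: (73 ^ 84) ^ 65 = f7 ^ 65 = 92
byte 2: (61 ^ c0) ^ 72 = a1 ^ 72 = d3
byte 3: (83 ^ 3a) ^ 6c = b9 ^ 6c = d5
byte 4: (79 ^ 66) ^ 69 = 1f ^ 69 = 76
byte 5: (58 ^ 27) ^ 6e = 7f ^ 6e = 11
byte 6: (e8 ^ d7) ^ 20 = 3f ^ 20 = 1f
byte 7: (b6 ^ b3) ^ 6b = 05 ^ 6b = 6e
byte 8: (ca ^ 08) ^ 65 = c2 ^ 65 = a7

[255, 146, 211, 213, 118, 17, 31, 110, 167]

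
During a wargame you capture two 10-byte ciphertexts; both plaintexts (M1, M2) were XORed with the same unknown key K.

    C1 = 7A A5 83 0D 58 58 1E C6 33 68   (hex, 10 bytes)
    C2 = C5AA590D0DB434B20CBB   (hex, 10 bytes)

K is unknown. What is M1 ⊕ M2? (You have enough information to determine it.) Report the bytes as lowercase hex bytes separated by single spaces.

C1 ⊕ C2 = (M1 ⊕ K) ⊕ (M2 ⊕ K) = M1 ⊕ M2 — the shared key cancels under XOR.
byte 0: 7a XOR c5 = bf
byte 1: a5 XOR aa = 0f
byte 2: 83 XOR 59 = da
byte 3: 0d XOR 0d = 00
byte 4: 58 XOR 0d = 55
byte 5: 58 XOR b4 = ec
byte 6: 1e XOR 34 = 2a
byte 7: c6 XOR b2 = 74
byte 8: 33 XOR 0c = 3f
byte 9: 68 XOR bb = d3

bf 0f da 00 55 ec 2a 74 3f d3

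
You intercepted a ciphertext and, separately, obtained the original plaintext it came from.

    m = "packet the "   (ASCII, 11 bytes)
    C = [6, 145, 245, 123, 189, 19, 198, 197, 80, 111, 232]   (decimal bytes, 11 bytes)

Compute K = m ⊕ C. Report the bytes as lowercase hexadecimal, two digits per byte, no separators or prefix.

Since C = m ⊕ K, XORing both sides with m gives K = m ⊕ C.
byte 0: 70 xor 06 = 76
byte 1: 61 xor 91 = f0
byte 2: 63 xor f5 = 96
byte 3: 6b xor 7b = 10
byte 4: 65 xor bd = d8
byte 5: 74 xor 13 = 67
byte 6: 20 xor c6 = e6
byte 7: 74 xor c5 = b1
byte 8: 68 xor 50 = 38
byte 9: 65 xor 6f = 0a
byte 10: 20 xor e8 = c8

76f09610d867e6b1380ac8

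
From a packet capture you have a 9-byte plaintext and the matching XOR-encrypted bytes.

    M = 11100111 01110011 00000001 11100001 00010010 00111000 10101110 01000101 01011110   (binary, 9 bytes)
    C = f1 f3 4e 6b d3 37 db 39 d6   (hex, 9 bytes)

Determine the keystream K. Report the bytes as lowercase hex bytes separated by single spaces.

16 80 4f 8a c1 0f 75 7c 88

Since C = M ⊕ K, XORing both sides with M gives K = M ⊕ C.
11100111 XOR 11110001 = 00010110
01110011 XOR 11110011 = 10000000
00000001 XOR 01001110 = 01001111
11100001 XOR 01101011 = 10001010
00010010 XOR 11010011 = 11000001
00111000 XOR 00110111 = 00001111
10101110 XOR 11011011 = 01110101
01000101 XOR 00111001 = 01111100
01011110 XOR 11010110 = 10001000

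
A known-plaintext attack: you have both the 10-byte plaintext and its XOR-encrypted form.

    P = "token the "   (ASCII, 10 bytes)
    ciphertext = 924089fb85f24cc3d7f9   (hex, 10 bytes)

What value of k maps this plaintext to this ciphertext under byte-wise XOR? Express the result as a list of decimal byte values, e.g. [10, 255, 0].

[230, 47, 226, 158, 235, 210, 56, 171, 178, 217]

Since ciphertext = P ⊕ k, XORing both sides with P gives k = P ⊕ ciphertext.
byte 0: 74 ⊕ 92 = e6
byte 1: 6f ⊕ 40 = 2f
byte 2: 6b ⊕ 89 = e2
byte 3: 65 ⊕ fb = 9e
byte 4: 6e ⊕ 85 = eb
byte 5: 20 ⊕ f2 = d2
byte 6: 74 ⊕ 4c = 38
byte 7: 68 ⊕ c3 = ab
byte 8: 65 ⊕ d7 = b2
byte 9: 20 ⊕ f9 = d9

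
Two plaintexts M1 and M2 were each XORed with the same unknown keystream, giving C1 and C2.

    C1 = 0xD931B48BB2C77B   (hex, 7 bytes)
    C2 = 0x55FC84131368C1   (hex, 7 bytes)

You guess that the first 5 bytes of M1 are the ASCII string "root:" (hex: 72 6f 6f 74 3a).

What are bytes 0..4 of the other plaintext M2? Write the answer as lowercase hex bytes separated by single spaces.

First, C1 ⊕ C2 = (M1 ⊕ K) ⊕ (M2 ⊕ K) = M1 ⊕ M2, so the key drops out. Then M2 = (M1 ⊕ M2) ⊕ M1 over the first 5 bytes.
byte 0: (d9 XOR 55) XOR 72 = 8c XOR 72 = fe
byte 1: (31 XOR fc) XOR 6f = cd XOR 6f = a2
byte 2: (b4 XOR 84) XOR 6f = 30 XOR 6f = 5f
byte 3: (8b XOR 13) XOR 74 = 98 XOR 74 = ec
byte 4: (b2 XOR 13) XOR 3a = a1 XOR 3a = 9b

fe a2 5f ec 9b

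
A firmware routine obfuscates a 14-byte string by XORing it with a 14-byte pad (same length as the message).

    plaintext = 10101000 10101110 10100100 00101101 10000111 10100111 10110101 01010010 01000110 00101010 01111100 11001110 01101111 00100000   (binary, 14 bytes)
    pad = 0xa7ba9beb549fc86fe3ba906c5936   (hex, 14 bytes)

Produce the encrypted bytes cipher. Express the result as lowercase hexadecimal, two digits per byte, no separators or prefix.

0f143fc6d3387d3da590eca23616

a8 ⊕ a7 = 0f
ae ⊕ ba = 14
a4 ⊕ 9b = 3f
2d ⊕ eb = c6
87 ⊕ 54 = d3
a7 ⊕ 9f = 38
b5 ⊕ c8 = 7d
52 ⊕ 6f = 3d
46 ⊕ e3 = a5
2a ⊕ ba = 90
7c ⊕ 90 = ec
ce ⊕ 6c = a2
6f ⊕ 59 = 36
20 ⊕ 36 = 16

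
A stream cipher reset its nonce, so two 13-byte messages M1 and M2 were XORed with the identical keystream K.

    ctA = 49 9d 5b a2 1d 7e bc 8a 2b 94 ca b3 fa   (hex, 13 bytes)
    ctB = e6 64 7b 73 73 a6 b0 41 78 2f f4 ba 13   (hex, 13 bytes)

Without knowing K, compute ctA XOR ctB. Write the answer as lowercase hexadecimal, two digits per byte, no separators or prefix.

ctA ⊕ ctB = (M1 ⊕ K) ⊕ (M2 ⊕ K) = M1 ⊕ M2 — the shared key cancels under XOR.
byte 0: 49 XOR e6 = af
byte 1: 9d XOR 64 = f9
byte 2: 5b XOR 7b = 20
byte 3: a2 XOR 73 = d1
byte 4: 1d XOR 73 = 6e
byte 5: 7e XOR a6 = d8
byte 6: bc XOR b0 = 0c
byte 7: 8a XOR 41 = cb
byte 8: 2b XOR 78 = 53
byte 9: 94 XOR 2f = bb
byte 10: ca XOR f4 = 3e
byte 11: b3 XOR ba = 09
byte 12: fa XOR 13 = e9

aff920d16ed80ccb53bb3e09e9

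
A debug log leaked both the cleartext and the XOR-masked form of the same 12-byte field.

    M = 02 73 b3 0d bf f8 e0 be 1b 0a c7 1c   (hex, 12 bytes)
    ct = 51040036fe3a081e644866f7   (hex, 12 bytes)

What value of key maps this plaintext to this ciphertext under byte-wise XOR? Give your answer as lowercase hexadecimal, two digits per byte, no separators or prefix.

5377b33b41c2e8a07f42a1eb

Since ct = M ⊕ key, XORing both sides with M gives key = M ⊕ ct.
byte 0: 02 XOR 51 = 53
byte 1: 73 XOR 04 = 77
byte 2: b3 XOR 00 = b3
byte 3: 0d XOR 36 = 3b
byte 4: bf XOR fe = 41
byte 5: f8 XOR 3a = c2
byte 6: e0 XOR 08 = e8
byte 7: be XOR 1e = a0
byte 8: 1b XOR 64 = 7f
byte 9: 0a XOR 48 = 42
byte 10: c7 XOR 66 = a1
byte 11: 1c XOR f7 = eb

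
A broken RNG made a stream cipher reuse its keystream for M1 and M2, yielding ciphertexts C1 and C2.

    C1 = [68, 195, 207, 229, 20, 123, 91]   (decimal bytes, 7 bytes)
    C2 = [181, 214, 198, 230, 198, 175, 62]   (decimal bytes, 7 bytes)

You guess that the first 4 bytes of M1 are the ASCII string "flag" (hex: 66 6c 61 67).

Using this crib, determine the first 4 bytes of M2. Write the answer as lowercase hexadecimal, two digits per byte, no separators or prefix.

First, C1 ⊕ C2 = (M1 ⊕ K) ⊕ (M2 ⊕ K) = M1 ⊕ M2, so the key drops out. Then M2 = (M1 ⊕ M2) ⊕ M1 over the first 4 bytes.
byte 0: (44 xor b5) xor 66 = f1 xor 66 = 97
byte 1: (c3 xor d6) xor 6c = 15 xor 6c = 79
byte 2: (cf xor c6) xor 61 = 09 xor 61 = 68
byte 3: (e5 xor e6) xor 67 = 03 xor 67 = 64

97796864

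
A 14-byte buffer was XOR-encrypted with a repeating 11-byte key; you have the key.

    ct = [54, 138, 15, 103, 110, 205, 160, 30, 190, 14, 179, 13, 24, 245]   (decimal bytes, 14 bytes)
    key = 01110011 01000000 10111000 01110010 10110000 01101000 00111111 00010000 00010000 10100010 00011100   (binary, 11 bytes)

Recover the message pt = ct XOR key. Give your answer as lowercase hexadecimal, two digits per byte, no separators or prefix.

The 11-byte key repeats, so the effective keystream is 73 40 b8 72 b0 68 3f 10 10 a2 1c 73 40 b8.
byte 0: 36 xor 73 = 45
byte 1: 8a xor 40 = ca
byte 2: 0f xor b8 = b7
byte 3: 67 xor 72 = 15
byte 4: 6e xor b0 = de
byte 5: cd xor 68 = a5
byte 6: a0 xor 3f = 9f
byte 7: 1e xor 10 = 0e
byte 8: be xor 10 = ae
byte 9: 0e xor a2 = ac
byte 10: b3 xor 1c = af
byte 11: 0d xor 73 = 7e
byte 12: 18 xor 40 = 58
byte 13: f5 xor b8 = 4d

45cab715dea59f0eaeacaf7e584d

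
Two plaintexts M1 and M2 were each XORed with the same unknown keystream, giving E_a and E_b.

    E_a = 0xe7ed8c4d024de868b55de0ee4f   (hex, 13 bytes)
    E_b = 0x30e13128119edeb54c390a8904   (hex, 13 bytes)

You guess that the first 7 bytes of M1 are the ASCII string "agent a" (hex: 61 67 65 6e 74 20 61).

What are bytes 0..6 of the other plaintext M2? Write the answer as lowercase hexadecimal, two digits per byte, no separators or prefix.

First, E_a ⊕ E_b = (M1 ⊕ K) ⊕ (M2 ⊕ K) = M1 ⊕ M2, so the key drops out. Then M2 = (M1 ⊕ M2) ⊕ M1 over the first 7 bytes.
byte 0: (e7 ^ 30) ^ 61 = d7 ^ 61 = b6
byte 1: (ed ^ e1) ^ 67 = 0c ^ 67 = 6b
byte 2: (8c ^ 31) ^ 65 = bd ^ 65 = d8
byte 3: (4d ^ 28) ^ 6e = 65 ^ 6e = 0b
byte 4: (02 ^ 11) ^ 74 = 13 ^ 74 = 67
byte 5: (4d ^ 9e) ^ 20 = d3 ^ 20 = f3
byte 6: (e8 ^ de) ^ 61 = 36 ^ 61 = 57

b66bd80b67f357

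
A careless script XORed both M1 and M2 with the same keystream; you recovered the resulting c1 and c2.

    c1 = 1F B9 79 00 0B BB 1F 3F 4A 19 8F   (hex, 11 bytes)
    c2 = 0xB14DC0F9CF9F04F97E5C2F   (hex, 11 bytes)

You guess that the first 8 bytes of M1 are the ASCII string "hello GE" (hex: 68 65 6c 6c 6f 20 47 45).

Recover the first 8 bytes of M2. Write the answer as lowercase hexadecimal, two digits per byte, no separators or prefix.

c691d595ab045c83

First, c1 ⊕ c2 = (M1 ⊕ K) ⊕ (M2 ⊕ K) = M1 ⊕ M2, so the key drops out. Then M2 = (M1 ⊕ M2) ⊕ M1 over the first 8 bytes.
byte 0: (1f ⊕ b1) ⊕ 68 = ae ⊕ 68 = c6
byte 1: (b9 ⊕ 4d) ⊕ 65 = f4 ⊕ 65 = 91
byte 2: (79 ⊕ c0) ⊕ 6c = b9 ⊕ 6c = d5
byte 3: (00 ⊕ f9) ⊕ 6c = f9 ⊕ 6c = 95
byte 4: (0b ⊕ cf) ⊕ 6f = c4 ⊕ 6f = ab
byte 5: (bb ⊕ 9f) ⊕ 20 = 24 ⊕ 20 = 04
byte 6: (1f ⊕ 04) ⊕ 47 = 1b ⊕ 47 = 5c
byte 7: (3f ⊕ f9) ⊕ 45 = c6 ⊕ 45 = 83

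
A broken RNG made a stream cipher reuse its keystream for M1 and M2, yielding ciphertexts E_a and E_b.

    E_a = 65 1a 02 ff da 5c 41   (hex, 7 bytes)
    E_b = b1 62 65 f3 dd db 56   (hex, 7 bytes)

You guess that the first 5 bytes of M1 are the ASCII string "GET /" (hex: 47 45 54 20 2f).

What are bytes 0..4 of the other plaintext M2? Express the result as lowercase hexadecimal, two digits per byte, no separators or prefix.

933d332c28

First, E_a ⊕ E_b = (M1 ⊕ K) ⊕ (M2 ⊕ K) = M1 ⊕ M2, so the key drops out. Then M2 = (M1 ⊕ M2) ⊕ M1 over the first 5 bytes.
byte 0: (65 ⊕ b1) ⊕ 47 = d4 ⊕ 47 = 93
byte 1: (1a ⊕ 62) ⊕ 45 = 78 ⊕ 45 = 3d
byte 2: (02 ⊕ 65) ⊕ 54 = 67 ⊕ 54 = 33
byte 3: (ff ⊕ f3) ⊕ 20 = 0c ⊕ 20 = 2c
byte 4: (da ⊕ dd) ⊕ 2f = 07 ⊕ 2f = 28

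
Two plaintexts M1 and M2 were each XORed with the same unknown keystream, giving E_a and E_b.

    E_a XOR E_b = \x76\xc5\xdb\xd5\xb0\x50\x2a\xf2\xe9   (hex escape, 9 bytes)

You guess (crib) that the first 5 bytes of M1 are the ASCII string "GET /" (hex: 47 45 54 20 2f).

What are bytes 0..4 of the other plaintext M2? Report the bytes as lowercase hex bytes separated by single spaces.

31 80 8f f5 9f

Since E_a ⊕ E_b = M1 ⊕ M2, XORing with the guessed M1 bytes yields the corresponding M2 bytes: M2 = (E_a ⊕ E_b) ⊕ M1.
76 XOR 47 = 31
c5 XOR 45 = 80
db XOR 54 = 8f
d5 XOR 20 = f5
b0 XOR 2f = 9f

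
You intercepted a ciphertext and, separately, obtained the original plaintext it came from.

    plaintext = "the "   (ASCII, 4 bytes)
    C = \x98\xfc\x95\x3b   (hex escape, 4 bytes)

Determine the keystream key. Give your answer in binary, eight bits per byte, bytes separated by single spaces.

Since C = plaintext ⊕ key, XORing both sides with plaintext gives key = plaintext ⊕ C.
74 ^ 98 = ec
68 ^ fc = 94
65 ^ 95 = f0
20 ^ 3b = 1b

11101100 10010100 11110000 00011011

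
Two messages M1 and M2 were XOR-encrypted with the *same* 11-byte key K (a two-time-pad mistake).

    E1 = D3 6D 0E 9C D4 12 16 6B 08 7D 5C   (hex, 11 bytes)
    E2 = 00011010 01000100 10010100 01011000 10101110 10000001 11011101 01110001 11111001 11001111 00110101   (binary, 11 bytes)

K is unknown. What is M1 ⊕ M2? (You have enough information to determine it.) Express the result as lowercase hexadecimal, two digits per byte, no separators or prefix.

c9299ac47a93cb1af1b269

E1 ⊕ E2 = (M1 ⊕ K) ⊕ (M2 ⊕ K) = M1 ⊕ M2 — the shared key cancels under XOR.
byte 0: 11010011 ^ 00011010 = 11001001
byte 1: 01101101 ^ 01000100 = 00101001
byte 2: 00001110 ^ 10010100 = 10011010
byte 3: 10011100 ^ 01011000 = 11000100
byte 4: 11010100 ^ 10101110 = 01111010
byte 5: 00010010 ^ 10000001 = 10010011
byte 6: 00010110 ^ 11011101 = 11001011
byte 7: 01101011 ^ 01110001 = 00011010
byte 8: 00001000 ^ 11111001 = 11110001
byte 9: 01111101 ^ 11001111 = 10110010
byte 10: 01011100 ^ 00110101 = 01101001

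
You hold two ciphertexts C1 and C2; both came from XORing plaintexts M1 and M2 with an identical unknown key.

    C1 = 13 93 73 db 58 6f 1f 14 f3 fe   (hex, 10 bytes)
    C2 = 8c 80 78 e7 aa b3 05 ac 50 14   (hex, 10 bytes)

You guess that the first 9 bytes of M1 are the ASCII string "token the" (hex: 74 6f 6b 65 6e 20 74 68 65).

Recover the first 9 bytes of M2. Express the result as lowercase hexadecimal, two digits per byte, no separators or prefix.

eb7c60599cfc6ed0c6

First, C1 ⊕ C2 = (M1 ⊕ K) ⊕ (M2 ⊕ K) = M1 ⊕ M2, so the key drops out. Then M2 = (M1 ⊕ M2) ⊕ M1 over the first 9 bytes.
byte 0: (13 XOR 8c) XOR 74 = 9f XOR 74 = eb
byte 1: (93 XOR 80) XOR 6f = 13 XOR 6f = 7c
byte 2: (73 XOR 78) XOR 6b = 0b XOR 6b = 60
byte 3: (db XOR e7) XOR 65 = 3c XOR 65 = 59
byte 4: (58 XOR aa) XOR 6e = f2 XOR 6e = 9c
byte 5: (6f XOR b3) XOR 20 = dc XOR 20 = fc
byte 6: (1f XOR 05) XOR 74 = 1a XOR 74 = 6e
byte 7: (14 XOR ac) XOR 68 = b8 XOR 68 = d0
byte 8: (f3 XOR 50) XOR 65 = a3 XOR 65 = c6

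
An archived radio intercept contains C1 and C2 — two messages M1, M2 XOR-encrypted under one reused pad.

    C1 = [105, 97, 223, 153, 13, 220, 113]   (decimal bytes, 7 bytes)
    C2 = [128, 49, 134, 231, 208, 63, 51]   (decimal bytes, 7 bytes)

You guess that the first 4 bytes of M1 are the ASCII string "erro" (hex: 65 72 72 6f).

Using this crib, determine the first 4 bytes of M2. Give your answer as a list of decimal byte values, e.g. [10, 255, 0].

First, C1 ⊕ C2 = (M1 ⊕ K) ⊕ (M2 ⊕ K) = M1 ⊕ M2, so the key drops out. Then M2 = (M1 ⊕ M2) ⊕ M1 over the first 4 bytes.
byte 0: (69 ⊕ 80) ⊕ 65 = e9 ⊕ 65 = 8c
byte 1: (61 ⊕ 31) ⊕ 72 = 50 ⊕ 72 = 22
byte 2: (df ⊕ 86) ⊕ 72 = 59 ⊕ 72 = 2b
byte 3: (99 ⊕ e7) ⊕ 6f = 7e ⊕ 6f = 11

[140, 34, 43, 17]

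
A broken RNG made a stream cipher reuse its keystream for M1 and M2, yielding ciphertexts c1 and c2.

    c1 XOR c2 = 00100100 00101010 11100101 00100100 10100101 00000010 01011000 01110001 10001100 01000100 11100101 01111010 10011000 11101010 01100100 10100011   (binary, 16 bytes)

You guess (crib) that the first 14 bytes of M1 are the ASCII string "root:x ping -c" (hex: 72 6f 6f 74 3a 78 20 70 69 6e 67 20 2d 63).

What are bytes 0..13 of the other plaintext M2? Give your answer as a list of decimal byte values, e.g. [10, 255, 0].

[86, 69, 138, 80, 159, 122, 120, 1, 229, 42, 130, 90, 181, 137]

Since c1 ⊕ c2 = M1 ⊕ M2, XORing with the guessed M1 bytes yields the corresponding M2 bytes: M2 = (c1 ⊕ c2) ⊕ M1.
 36 ⊕ 114 =  86
 42 ⊕ 111 =  69
229 ⊕ 111 = 138
 36 ⊕ 116 =  80
165 ⊕  58 = 159
  2 ⊕ 120 = 122
 88 ⊕  32 = 120
113 ⊕ 112 =   1
140 ⊕ 105 = 229
 68 ⊕ 110 =  42
229 ⊕ 103 = 130
122 ⊕  32 =  90
152 ⊕  45 = 181
234 ⊕  99 = 137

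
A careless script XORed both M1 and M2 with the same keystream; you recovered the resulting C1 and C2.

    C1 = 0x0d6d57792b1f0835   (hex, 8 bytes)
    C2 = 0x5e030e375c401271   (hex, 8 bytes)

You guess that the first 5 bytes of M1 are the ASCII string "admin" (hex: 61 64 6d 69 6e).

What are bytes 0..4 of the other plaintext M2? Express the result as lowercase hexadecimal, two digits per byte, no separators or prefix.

First, C1 ⊕ C2 = (M1 ⊕ K) ⊕ (M2 ⊕ K) = M1 ⊕ M2, so the key drops out. Then M2 = (M1 ⊕ M2) ⊕ M1 over the first 5 bytes.
byte 0: (0d ⊕ 5e) ⊕ 61 = 53 ⊕ 61 = 32
byte 1: (6d ⊕ 03) ⊕ 64 = 6e ⊕ 64 = 0a
byte 2: (57 ⊕ 0e) ⊕ 6d = 59 ⊕ 6d = 34
byte 3: (79 ⊕ 37) ⊕ 69 = 4e ⊕ 69 = 27
byte 4: (2b ⊕ 5c) ⊕ 6e = 77 ⊕ 6e = 19

320a342719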